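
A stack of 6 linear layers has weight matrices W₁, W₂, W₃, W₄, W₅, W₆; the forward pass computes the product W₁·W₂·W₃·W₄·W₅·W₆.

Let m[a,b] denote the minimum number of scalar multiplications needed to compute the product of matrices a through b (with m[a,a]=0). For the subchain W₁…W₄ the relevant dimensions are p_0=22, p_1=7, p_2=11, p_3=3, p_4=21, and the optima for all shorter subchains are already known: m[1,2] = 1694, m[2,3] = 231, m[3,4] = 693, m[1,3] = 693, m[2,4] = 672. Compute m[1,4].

m[1,4] = min over k∈[1,3] of m[1,k]+m[k+1,4]+p_{0}·p_k·p_{4}.
k=1: 0 + 672 + 22·7·21 = 3906; k=2: 1694 + 693 + 22·11·21 = 7469; k=3: 693 + 0 + 22·3·21 = 2079.
Minimum: 2079 at k=3.

2079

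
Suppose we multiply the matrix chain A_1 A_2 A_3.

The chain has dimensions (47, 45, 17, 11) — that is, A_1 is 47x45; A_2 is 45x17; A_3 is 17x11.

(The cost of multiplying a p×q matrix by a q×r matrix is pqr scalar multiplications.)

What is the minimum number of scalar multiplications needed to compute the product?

Order (A_1 (A_2 A_3)): (A_2 A_3): 45×17 by 17×11 → 45×11, cost 45·17·11 = 8415; (A_1 (A_2 A_3)): 47×45 by 45×11 → 47×11, cost 47·45·11 = 23265; cumulative 31680. Total 31680.
Order ((A_1 A_2) A_3): (A_1 A_2): 47×45 by 45×17 → 47×17, cost 47·45·17 = 35955; ((A_1 A_2) A_3): 47×17 by 17×11 → 47×11, cost 47·17·11 = 8789; cumulative 44744. Total 44744.
Minimum: 31680.

31680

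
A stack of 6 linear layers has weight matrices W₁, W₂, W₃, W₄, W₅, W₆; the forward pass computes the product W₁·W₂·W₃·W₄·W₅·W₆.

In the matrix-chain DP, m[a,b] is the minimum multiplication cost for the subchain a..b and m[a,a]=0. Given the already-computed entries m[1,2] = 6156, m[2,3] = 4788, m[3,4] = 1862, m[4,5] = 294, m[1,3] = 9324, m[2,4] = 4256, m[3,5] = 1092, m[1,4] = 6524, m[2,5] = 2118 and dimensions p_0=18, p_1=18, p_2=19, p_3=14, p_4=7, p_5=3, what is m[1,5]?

m[1,5] = min over k∈[1,4] of m[1,k]+m[k+1,5]+p_{0}·p_k·p_{5}.
k=1: 0 + 2118 + 18·18·3 = 3090; k=2: 6156 + 1092 + 18·19·3 = 8274; k=3: 9324 + 294 + 18·14·3 = 10374; k=4: 6524 + 0 + 18·7·3 = 6902.
Minimum: 3090 at k=1.

3090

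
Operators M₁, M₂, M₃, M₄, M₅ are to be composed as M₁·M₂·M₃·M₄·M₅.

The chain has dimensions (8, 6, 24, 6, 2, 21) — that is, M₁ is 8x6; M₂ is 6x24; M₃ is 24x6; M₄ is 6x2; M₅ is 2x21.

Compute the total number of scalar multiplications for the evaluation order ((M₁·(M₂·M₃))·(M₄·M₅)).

2412

(M₂·M₃): 6×24 by 24×6 → 6×6, cost 6·24·6 = 864
(M₁·(M₂·M₃)): 8×6 by 6×6 → 8×6, cost 8·6·6 = 288; cumulative 1152
(M₄·M₅): 6×2 by 2×21 → 6×21, cost 6·2·21 = 252
((M₁·(M₂·M₃))·(M₄·M₅)): 8×6 by 6×21 → 8×21, cost 8·6·21 = 1008; cumulative 2412
Total: 2412 scalar multiplications.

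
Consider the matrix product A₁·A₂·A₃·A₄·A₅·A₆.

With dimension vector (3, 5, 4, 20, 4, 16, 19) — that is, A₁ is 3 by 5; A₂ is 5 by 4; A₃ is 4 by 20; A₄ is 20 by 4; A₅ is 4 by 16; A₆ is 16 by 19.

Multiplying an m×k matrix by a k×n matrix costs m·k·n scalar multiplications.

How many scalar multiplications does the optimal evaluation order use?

Adjacent pairs: A₁A₂ = 3·5·4 = 60; A₂A₃ = 5·4·20 = 400; A₃A₄ = 4·20·4 = 320; A₄A₅ = 20·4·16 = 1280; A₅A₆ = 4·16·19 = 1216.
Length 3: A₁..A₃: k=1: 0+400+3·5·20=700; k=2: 60+0+3·4·20=300 → min 300 | A₂..A₄: k=2: 0+320+5·4·4=400; k=3: 400+0+5·20·4=800 → min 400 | A₃..A₅: k=3: 0+1280+4·20·16=2560; k=4: 320+0+4·4·16=576 → min 576 | A₄..A₆: k=4: 0+1216+20·4·19=2736; k=5: 1280+0+20·16·19=7360 → min 2736.
Length 4: A₁..A₄: k=1: 0+400+3·5·4=460; k=2: 60+320+3·4·4=428; k=3: 300+0+3·20·4=540 → min 428 | A₂..A₅: k=2: 0+576+5·4·16=896; k=3: 400+1280+5·20·16=3280; k=4: 400+0+5·4·16=720 → min 720 | A₃..A₆: k=3: 0+2736+4·20·19=4256; k=4: 320+1216+4·4·19=1840; k=5: 576+0+4·16·19=1792 → min 1792.
Length 5: A₁..A₅: k=1: 0+720+3·5·16=960; k=2: 60+576+3·4·16=828; k=3: 300+1280+3·20·16=2540; k=4: 428+0+3·4·16=620 → min 620 | A₂..A₆: k=2: 0+1792+5·4·19=2172; k=3: 400+2736+5·20·19=5036; k=4: 400+1216+5·4·19=1996; k=5: 720+0+5·16·19=2240 → min 1996.
Length 6: A₁..A₆: k=1: 0+1996+3·5·19=2281; k=2: 60+1792+3·4·19=2080; k=3: 300+2736+3·20·19=4176; k=4: 428+1216+3·4·19=1872; k=5: 620+0+3·16·19=1532 → min 1532.
Optimal order: ((((A₁·A₂)·(A₃·A₄))·A₅)·A₆) with cost 1532.

1532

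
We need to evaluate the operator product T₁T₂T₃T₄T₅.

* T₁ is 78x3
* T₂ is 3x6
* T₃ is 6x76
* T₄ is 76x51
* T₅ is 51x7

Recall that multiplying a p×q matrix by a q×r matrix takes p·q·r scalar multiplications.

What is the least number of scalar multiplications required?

15705

Adjacent pairs: T₁T₂ = 78·3·6 = 1404; T₂T₃ = 3·6·76 = 1368; T₃T₄ = 6·76·51 = 23256; T₄T₅ = 76·51·7 = 27132.
Length 3: T₁..T₃: k=1: 0+1368+78·3·76=19152; k=2: 1404+0+78·6·76=36972 → min 19152 | T₂..T₄: k=2: 0+23256+3·6·51=24174; k=3: 1368+0+3·76·51=12996 → min 12996 | T₃..T₅: k=3: 0+27132+6·76·7=30324; k=4: 23256+0+6·51·7=25398 → min 25398.
Length 4: T₁..T₄: k=1: 0+12996+78·3·51=24930; k=2: 1404+23256+78·6·51=48528; k=3: 19152+0+78·76·51=321480 → min 24930 | T₂..T₅: k=2: 0+25398+3·6·7=25524; k=3: 1368+27132+3·76·7=30096; k=4: 12996+0+3·51·7=14067 → min 14067.
Length 5: T₁..T₅: k=1: 0+14067+78·3·7=15705; k=2: 1404+25398+78·6·7=30078; k=3: 19152+27132+78·76·7=87780; k=4: 24930+0+78·51·7=52776 → min 15705.
Optimal order: (T₁(((T₂T₃)T₄)T₅)) with cost 15705.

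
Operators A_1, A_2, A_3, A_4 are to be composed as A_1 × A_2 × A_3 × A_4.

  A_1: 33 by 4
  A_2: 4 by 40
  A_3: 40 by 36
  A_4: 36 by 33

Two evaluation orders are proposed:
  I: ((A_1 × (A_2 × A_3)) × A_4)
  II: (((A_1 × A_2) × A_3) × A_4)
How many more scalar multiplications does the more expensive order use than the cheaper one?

42288

Order I = ((A_1 × (A_2 × A_3)) × A_4): (A_2 × A_3): 4×40 by 40×36 → 4×36, cost 4·40·36 = 5760; (A_1 × (A_2 × A_3)): 33×4 by 4×36 → 33×36, cost 33·4·36 = 4752; cumulative 10512; ((A_1 × (A_2 × A_3)) × A_4): 33×36 by 36×33 → 33×33, cost 33·36·33 = 39204; cumulative 49716. Total 49716.
Order II = (((A_1 × A_2) × A_3) × A_4): (A_1 × A_2): 33×4 by 4×40 → 33×40, cost 33·4·40 = 5280; ((A_1 × A_2) × A_3): 33×40 by 40×36 → 33×36, cost 33·40·36 = 47520; cumulative 52800; (((A_1 × A_2) × A_3) × A_4): 33×36 by 36×33 → 33×33, cost 33·36·33 = 39204; cumulative 92004. Total 92004.
Difference: |49716 − 92004| = 42288.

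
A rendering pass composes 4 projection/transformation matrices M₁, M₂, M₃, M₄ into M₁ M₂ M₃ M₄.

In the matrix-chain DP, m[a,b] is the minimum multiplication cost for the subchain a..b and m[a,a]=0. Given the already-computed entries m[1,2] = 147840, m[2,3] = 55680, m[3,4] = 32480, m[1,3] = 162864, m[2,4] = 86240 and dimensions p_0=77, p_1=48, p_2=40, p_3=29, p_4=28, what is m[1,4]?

189728

m[1,4] = min over k∈[1,3] of m[1,k]+m[k+1,4]+p_{0}·p_k·p_{4}.
k=1: 0 + 86240 + 77·48·28 = 189728; k=2: 147840 + 32480 + 77·40·28 = 266560; k=3: 162864 + 0 + 77·29·28 = 225388.
Minimum: 189728 at k=1.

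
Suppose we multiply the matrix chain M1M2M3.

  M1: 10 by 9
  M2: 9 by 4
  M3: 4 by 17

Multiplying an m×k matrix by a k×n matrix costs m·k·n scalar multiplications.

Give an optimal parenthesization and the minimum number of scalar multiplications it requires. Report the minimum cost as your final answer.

(M1(M2M3)): cost 2142.
((M1M2)M3): cost 1040.
Optimal: ((M1M2)M3) with cost 1040.

1040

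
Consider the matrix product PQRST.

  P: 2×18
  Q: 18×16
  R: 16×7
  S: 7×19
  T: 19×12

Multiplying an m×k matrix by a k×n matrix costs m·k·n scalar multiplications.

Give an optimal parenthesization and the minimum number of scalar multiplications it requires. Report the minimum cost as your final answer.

1522

Adjacent pairs: PQ = 2·18·16 = 576; QR = 18·16·7 = 2016; RS = 16·7·19 = 2128; ST = 7·19·12 = 1596.
Length 3: P..R: k=1: 0+2016+2·18·7=2268; k=2: 576+0+2·16·7=800 → min 800 | Q..S: k=2: 0+2128+18·16·19=7600; k=3: 2016+0+18·7·19=4410 → min 4410 | R..T: k=3: 0+1596+16·7·12=2940; k=4: 2128+0+16·19·12=5776 → min 2940.
Length 4: P..S: k=1: 0+4410+2·18·19=5094; k=2: 576+2128+2·16·19=3312; k=3: 800+0+2·7·19=1066 → min 1066 | Q..T: k=2: 0+2940+18·16·12=6396; k=3: 2016+1596+18·7·12=5124; k=4: 4410+0+18·19·12=8514 → min 5124.
Length 5: P..T: k=1: 0+5124+2·18·12=5556; k=2: 576+2940+2·16·12=3900; k=3: 800+1596+2·7·12=2564; k=4: 1066+0+2·19·12=1522 → min 1522.
Optimal parenthesization: ((((PQ)R)S)T) with cost 1522.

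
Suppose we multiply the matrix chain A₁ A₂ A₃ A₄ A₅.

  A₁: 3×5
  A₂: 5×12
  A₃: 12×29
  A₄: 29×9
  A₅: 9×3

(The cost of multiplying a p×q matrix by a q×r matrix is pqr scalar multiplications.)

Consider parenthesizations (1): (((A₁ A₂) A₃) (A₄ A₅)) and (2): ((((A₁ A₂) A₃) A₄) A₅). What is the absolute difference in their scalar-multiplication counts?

180

Order (1) = (((A₁ A₂) A₃) (A₄ A₅)): (A₁ A₂): 3×5 by 5×12 → 3×12, cost 3·5·12 = 180; ((A₁ A₂) A₃): 3×12 by 12×29 → 3×29, cost 3·12·29 = 1044; cumulative 1224; (A₄ A₅): 29×9 by 9×3 → 29×3, cost 29·9·3 = 783; (((A₁ A₂) A₃) (A₄ A₅)): 3×29 by 29×3 → 3×3, cost 3·29·3 = 261; cumulative 2268. Total 2268.
Order (2) = ((((A₁ A₂) A₃) A₄) A₅): (A₁ A₂): 3×5 by 5×12 → 3×12, cost 3·5·12 = 180; ((A₁ A₂) A₃): 3×12 by 12×29 → 3×29, cost 3·12·29 = 1044; cumulative 1224; (((A₁ A₂) A₃) A₄): 3×29 by 29×9 → 3×9, cost 3·29·9 = 783; cumulative 2007; ((((A₁ A₂) A₃) A₄) A₅): 3×9 by 9×3 → 3×3, cost 3·9·3 = 81; cumulative 2088. Total 2088.
Difference: |2268 − 2088| = 180.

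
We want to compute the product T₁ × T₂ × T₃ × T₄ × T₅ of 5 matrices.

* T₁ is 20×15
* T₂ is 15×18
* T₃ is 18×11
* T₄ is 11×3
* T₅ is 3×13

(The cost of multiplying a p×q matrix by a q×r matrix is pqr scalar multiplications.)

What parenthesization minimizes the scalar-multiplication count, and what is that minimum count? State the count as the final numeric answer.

3084

Adjacent pairs: T₁T₂ = 20·15·18 = 5400; T₂T₃ = 15·18·11 = 2970; T₃T₄ = 18·11·3 = 594; T₄T₅ = 11·3·13 = 429.
Length 3: T₁..T₃: k=1: 0+2970+20·15·11=6270; k=2: 5400+0+20·18·11=9360 → min 6270 | T₂..T₄: k=2: 0+594+15·18·3=1404; k=3: 2970+0+15·11·3=3465 → min 1404 | T₃..T₅: k=3: 0+429+18·11·13=3003; k=4: 594+0+18·3·13=1296 → min 1296.
Length 4: T₁..T₄: k=1: 0+1404+20·15·3=2304; k=2: 5400+594+20·18·3=7074; k=3: 6270+0+20·11·3=6930 → min 2304 | T₂..T₅: k=2: 0+1296+15·18·13=4806; k=3: 2970+429+15·11·13=5544; k=4: 1404+0+15·3·13=1989 → min 1989.
Length 5: T₁..T₅: k=1: 0+1989+20·15·13=5889; k=2: 5400+1296+20·18·13=11376; k=3: 6270+429+20·11·13=9559; k=4: 2304+0+20·3·13=3084 → min 3084.
Optimal parenthesization: ((T₁ × (T₂ × (T₃ × T₄))) × T₅) with cost 3084.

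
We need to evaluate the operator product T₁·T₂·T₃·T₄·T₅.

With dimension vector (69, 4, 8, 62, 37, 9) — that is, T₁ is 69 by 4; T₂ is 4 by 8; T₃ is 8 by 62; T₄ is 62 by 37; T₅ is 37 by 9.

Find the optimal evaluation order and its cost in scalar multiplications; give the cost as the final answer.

14976

Adjacent pairs: T₁T₂ = 69·4·8 = 2208; T₂T₃ = 4·8·62 = 1984; T₃T₄ = 8·62·37 = 18352; T₄T₅ = 62·37·9 = 20646.
Length 3: T₁..T₃: k=1: 0+1984+69·4·62=19096; k=2: 2208+0+69·8·62=36432 → min 19096 | T₂..T₄: k=2: 0+18352+4·8·37=19536; k=3: 1984+0+4·62·37=11160 → min 11160 | T₃..T₅: k=3: 0+20646+8·62·9=25110; k=4: 18352+0+8·37·9=21016 → min 21016.
Length 4: T₁..T₄: k=1: 0+11160+69·4·37=21372; k=2: 2208+18352+69·8·37=40984; k=3: 19096+0+69·62·37=177382 → min 21372 | T₂..T₅: k=2: 0+21016+4·8·9=21304; k=3: 1984+20646+4·62·9=24862; k=4: 11160+0+4·37·9=12492 → min 12492.
Length 5: T₁..T₅: k=1: 0+12492+69·4·9=14976; k=2: 2208+21016+69·8·9=28192; k=3: 19096+20646+69·62·9=78244; k=4: 21372+0+69·37·9=44349 → min 14976.
Optimal parenthesization: (T₁·(((T₂·T₃)·T₄)·T₅)) with cost 14976.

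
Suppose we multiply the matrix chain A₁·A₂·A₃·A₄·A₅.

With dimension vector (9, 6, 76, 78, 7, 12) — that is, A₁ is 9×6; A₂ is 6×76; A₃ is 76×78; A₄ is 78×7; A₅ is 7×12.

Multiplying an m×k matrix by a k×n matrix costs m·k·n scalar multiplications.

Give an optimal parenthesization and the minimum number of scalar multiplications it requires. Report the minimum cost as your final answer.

Adjacent pairs: A₁A₂ = 9·6·76 = 4104; A₂A₃ = 6·76·78 = 35568; A₃A₄ = 76·78·7 = 41496; A₄A₅ = 78·7·12 = 6552.
Length 3: A₁..A₃: k=1: 0+35568+9·6·78=39780; k=2: 4104+0+9·76·78=57456 → min 39780 | A₂..A₄: k=2: 0+41496+6·76·7=44688; k=3: 35568+0+6·78·7=38844 → min 38844 | A₃..A₅: k=3: 0+6552+76·78·12=77688; k=4: 41496+0+76·7·12=47880 → min 47880.
Length 4: A₁..A₄: k=1: 0+38844+9·6·7=39222; k=2: 4104+41496+9·76·7=50388; k=3: 39780+0+9·78·7=44694 → min 39222 | A₂..A₅: k=2: 0+47880+6·76·12=53352; k=3: 35568+6552+6·78·12=47736; k=4: 38844+0+6·7·12=39348 → min 39348.
Length 5: A₁..A₅: k=1: 0+39348+9·6·12=39996; k=2: 4104+47880+9·76·12=60192; k=3: 39780+6552+9·78·12=54756; k=4: 39222+0+9·7·12=39978 → min 39978.
Optimal parenthesization: ((A₁·((A₂·A₃)·A₄))·A₅) with cost 39978.

39978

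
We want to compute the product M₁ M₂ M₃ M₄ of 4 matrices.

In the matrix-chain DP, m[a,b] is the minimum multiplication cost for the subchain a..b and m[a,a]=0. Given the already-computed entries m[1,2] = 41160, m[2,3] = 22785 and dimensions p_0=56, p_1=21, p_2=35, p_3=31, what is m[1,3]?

m[1,3] = min over k∈[1,2] of m[1,k]+m[k+1,3]+p_{0}·p_k·p_{3}.
k=1: 0 + 22785 + 56·21·31 = 59241; k=2: 41160 + 0 + 56·35·31 = 101920.
Minimum: 59241 at k=1.

59241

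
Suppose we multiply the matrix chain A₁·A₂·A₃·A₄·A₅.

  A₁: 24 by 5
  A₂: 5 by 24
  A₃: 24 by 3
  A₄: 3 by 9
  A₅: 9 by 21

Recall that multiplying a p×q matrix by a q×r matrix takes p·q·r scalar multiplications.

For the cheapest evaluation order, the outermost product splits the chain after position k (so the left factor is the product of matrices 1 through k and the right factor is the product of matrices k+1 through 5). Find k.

3

Adjacent pairs: A₁A₂ = 24·5·24 = 2880; A₂A₃ = 5·24·3 = 360; A₃A₄ = 24·3·9 = 648; A₄A₅ = 3·9·21 = 567.
Length 3: A₁..A₃: k=1: 0+360+24·5·3=720; k=2: 2880+0+24·24·3=4608 → min 720 | A₂..A₄: k=2: 0+648+5·24·9=1728; k=3: 360+0+5·3·9=495 → min 495 | A₃..A₅: k=3: 0+567+24·3·21=2079; k=4: 648+0+24·9·21=5184 → min 2079.
Length 4: A₁..A₄: k=1: 0+495+24·5·9=1575; k=2: 2880+648+24·24·9=8712; k=3: 720+0+24·3·9=1368 → min 1368 | A₂..A₅: k=2: 0+2079+5·24·21=4599; k=3: 360+567+5·3·21=1242; k=4: 495+0+5·9·21=1440 → min 1242.
Top-level splits: k=1: (A₁..A₁)·(A₂..A₅) → 0+1242+24·5·21 = 3762; k=2: (A₁..A₂)·(A₃..A₅) → 2880+2079+24·24·21 = 17055; k=3: (A₁..A₃)·(A₄..A₅) → 720+567+24·3·21 = 2799; k=4: (A₁..A₄)·(A₅..A₅) → 1368+0+24·9·21 = 5904.
Best split is after A₃, i.e. k = 3.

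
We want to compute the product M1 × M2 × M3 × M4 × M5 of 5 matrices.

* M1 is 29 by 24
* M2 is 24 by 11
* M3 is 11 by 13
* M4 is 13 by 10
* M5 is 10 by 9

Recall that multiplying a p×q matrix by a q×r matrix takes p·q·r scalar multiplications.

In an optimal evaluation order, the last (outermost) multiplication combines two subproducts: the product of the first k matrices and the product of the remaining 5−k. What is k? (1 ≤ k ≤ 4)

1

Adjacent pairs: M1M2 = 29·24·11 = 7656; M2M3 = 24·11·13 = 3432; M3M4 = 11·13·10 = 1430; M4M5 = 13·10·9 = 1170.
Length 3: M1..M3: k=1: 0+3432+29·24·13=12480; k=2: 7656+0+29·11·13=11803 → min 11803 | M2..M4: k=2: 0+1430+24·11·10=4070; k=3: 3432+0+24·13·10=6552 → min 4070 | M3..M5: k=3: 0+1170+11·13·9=2457; k=4: 1430+0+11·10·9=2420 → min 2420.
Length 4: M1..M4: k=1: 0+4070+29·24·10=11030; k=2: 7656+1430+29·11·10=12276; k=3: 11803+0+29·13·10=15573 → min 11030 | M2..M5: k=2: 0+2420+24·11·9=4796; k=3: 3432+1170+24·13·9=7410; k=4: 4070+0+24·10·9=6230 → min 4796.
Top-level splits: k=1: (M1..M1)·(M2..M5) → 0+4796+29·24·9 = 11060; k=2: (M1..M2)·(M3..M5) → 7656+2420+29·11·9 = 12947; k=3: (M1..M3)·(M4..M5) → 11803+1170+29·13·9 = 16366; k=4: (M1..M4)·(M5..M5) → 11030+0+29·10·9 = 13640.
Best split is after M1, i.e. k = 1.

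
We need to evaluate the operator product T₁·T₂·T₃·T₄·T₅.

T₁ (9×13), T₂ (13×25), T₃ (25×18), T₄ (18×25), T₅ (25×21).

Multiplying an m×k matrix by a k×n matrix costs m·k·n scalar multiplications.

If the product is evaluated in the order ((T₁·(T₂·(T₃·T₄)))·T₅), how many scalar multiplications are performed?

(T₃·T₄): 25×18 by 18×25 → 25×25, cost 25·18·25 = 11250
(T₂·(T₃·T₄)): 13×25 by 25×25 → 13×25, cost 13·25·25 = 8125; cumulative 19375
(T₁·(T₂·(T₃·T₄))): 9×13 by 13×25 → 9×25, cost 9·13·25 = 2925; cumulative 22300
((T₁·(T₂·(T₃·T₄)))·T₅): 9×25 by 25×21 → 9×21, cost 9·25·21 = 4725; cumulative 27025
Total: 27025 scalar multiplications.

27025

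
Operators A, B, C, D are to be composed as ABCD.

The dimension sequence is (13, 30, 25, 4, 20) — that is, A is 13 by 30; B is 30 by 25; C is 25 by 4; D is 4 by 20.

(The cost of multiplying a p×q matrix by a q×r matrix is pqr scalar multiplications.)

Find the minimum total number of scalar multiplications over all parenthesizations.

5600

Adjacent pairs: AB = 13·30·25 = 9750; BC = 30·25·4 = 3000; CD = 25·4·20 = 2000.
Length 3: A..C: k=1: 0+3000+13·30·4=4560; k=2: 9750+0+13·25·4=11050 → min 4560 | B..D: k=2: 0+2000+30·25·20=17000; k=3: 3000+0+30·4·20=5400 → min 5400.
Length 4: A..D: k=1: 0+5400+13·30·20=13200; k=2: 9750+2000+13·25·20=18250; k=3: 4560+0+13·4·20=5600 → min 5600.
Optimal order: ((A(BC))D) with cost 5600.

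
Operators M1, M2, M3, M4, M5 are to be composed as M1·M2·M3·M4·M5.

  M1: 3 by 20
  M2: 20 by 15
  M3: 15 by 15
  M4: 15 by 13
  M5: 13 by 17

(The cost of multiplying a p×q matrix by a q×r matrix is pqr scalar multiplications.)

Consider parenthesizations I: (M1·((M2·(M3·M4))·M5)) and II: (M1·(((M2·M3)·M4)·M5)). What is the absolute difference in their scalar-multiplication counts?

Order I = (M1·((M2·(M3·M4))·M5)): (M3·M4): 15×15 by 15×13 → 15×13, cost 15·15·13 = 2925; (M2·(M3·M4)): 20×15 by 15×13 → 20×13, cost 20·15·13 = 3900; cumulative 6825; ((M2·(M3·M4))·M5): 20×13 by 13×17 → 20×17, cost 20·13·17 = 4420; cumulative 11245; (M1·((M2·(M3·M4))·M5)): 3×20 by 20×17 → 3×17, cost 3·20·17 = 1020; cumulative 12265. Total 12265.
Order II = (M1·(((M2·M3)·M4)·M5)): (M2·M3): 20×15 by 15×15 → 20×15, cost 20·15·15 = 4500; ((M2·M3)·M4): 20×15 by 15×13 → 20×13, cost 20·15·13 = 3900; cumulative 8400; (((M2·M3)·M4)·M5): 20×13 by 13×17 → 20×17, cost 20·13·17 = 4420; cumulative 12820; (M1·(((M2·M3)·M4)·M5)): 3×20 by 20×17 → 3×17, cost 3·20·17 = 1020; cumulative 13840. Total 13840.
Difference: |12265 − 13840| = 1575.

1575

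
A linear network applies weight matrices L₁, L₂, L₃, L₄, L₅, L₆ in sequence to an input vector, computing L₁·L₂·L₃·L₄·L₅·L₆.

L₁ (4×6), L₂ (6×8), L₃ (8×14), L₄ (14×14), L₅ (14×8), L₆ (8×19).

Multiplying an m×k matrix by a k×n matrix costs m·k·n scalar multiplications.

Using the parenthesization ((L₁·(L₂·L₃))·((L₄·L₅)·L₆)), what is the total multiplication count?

(L₂·L₃): 6×8 by 8×14 → 6×14, cost 6·8·14 = 672
(L₁·(L₂·L₃)): 4×6 by 6×14 → 4×14, cost 4·6·14 = 336; cumulative 1008
(L₄·L₅): 14×14 by 14×8 → 14×8, cost 14·14·8 = 1568
((L₄·L₅)·L₆): 14×8 by 8×19 → 14×19, cost 14·8·19 = 2128; cumulative 3696
((L₁·(L₂·L₃))·((L₄·L₅)·L₆)): 4×14 by 14×19 → 4×19, cost 4·14·19 = 1064; cumulative 5768
Total: 5768 scalar multiplications.

5768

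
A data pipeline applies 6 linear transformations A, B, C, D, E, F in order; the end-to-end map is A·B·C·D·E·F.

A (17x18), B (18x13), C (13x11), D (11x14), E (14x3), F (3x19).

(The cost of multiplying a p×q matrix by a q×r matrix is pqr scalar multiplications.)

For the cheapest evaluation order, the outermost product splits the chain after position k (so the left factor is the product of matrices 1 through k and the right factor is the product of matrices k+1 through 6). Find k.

Adjacent pairs: AB = 17·18·13 = 3978; BC = 18·13·11 = 2574; CD = 13·11·14 = 2002; DE = 11·14·3 = 462; EF = 14·3·19 = 798.
Length 3: A..C: k=1: 0+2574+17·18·11=5940; k=2: 3978+0+17·13·11=6409 → min 5940 | B..D: k=2: 0+2002+18·13·14=5278; k=3: 2574+0+18·11·14=5346 → min 5278 | C..E: k=3: 0+462+13·11·3=891; k=4: 2002+0+13·14·3=2548 → min 891 | D..F: k=4: 0+798+11·14·19=3724; k=5: 462+0+11·3·19=1089 → min 1089.
Length 4: A..D: k=1: 0+5278+17·18·14=9562; k=2: 3978+2002+17·13·14=9074; k=3: 5940+0+17·11·14=8558 → min 8558 | B..E: k=2: 0+891+18·13·3=1593; k=3: 2574+462+18·11·3=3630; k=4: 5278+0+18·14·3=6034 → min 1593 | C..F: k=3: 0+1089+13·11·19=3806; k=4: 2002+798+13·14·19=6258; k=5: 891+0+13·3·19=1632 → min 1632.
Length 5: A..E: k=1: 0+1593+17·18·3=2511; k=2: 3978+891+17·13·3=5532; k=3: 5940+462+17·11·3=6963; k=4: 8558+0+17·14·3=9272 → min 2511 | B..F: k=2: 0+1632+18·13·19=6078; k=3: 2574+1089+18·11·19=7425; k=4: 5278+798+18·14·19=10864; k=5: 1593+0+18·3·19=2619 → min 2619.
Top-level splits: k=1: (A..A)·(B..F) → 0+2619+17·18·19 = 8433; k=2: (A..B)·(C..F) → 3978+1632+17·13·19 = 9809; k=3: (A..C)·(D..F) → 5940+1089+17·11·19 = 10582; k=4: (A..D)·(E..F) → 8558+798+17·14·19 = 13878; k=5: (A..E)·(F..F) → 2511+0+17·3·19 = 3480.
Best split is after E, i.e. k = 5.

5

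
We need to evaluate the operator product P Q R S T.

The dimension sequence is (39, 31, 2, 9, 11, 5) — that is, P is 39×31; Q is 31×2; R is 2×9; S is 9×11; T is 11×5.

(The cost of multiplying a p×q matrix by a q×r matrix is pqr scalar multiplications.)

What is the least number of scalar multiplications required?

Adjacent pairs: PQ = 39·31·2 = 2418; QR = 31·2·9 = 558; RS = 2·9·11 = 198; ST = 9·11·5 = 495.
Length 3: P..R: k=1: 0+558+39·31·9=11439; k=2: 2418+0+39·2·9=3120 → min 3120 | Q..S: k=2: 0+198+31·2·11=880; k=3: 558+0+31·9·11=3627 → min 880 | R..T: k=3: 0+495+2·9·5=585; k=4: 198+0+2·11·5=308 → min 308.
Length 4: P..S: k=1: 0+880+39·31·11=14179; k=2: 2418+198+39·2·11=3474; k=3: 3120+0+39·9·11=6981 → min 3474 | Q..T: k=2: 0+308+31·2·5=618; k=3: 558+495+31·9·5=2448; k=4: 880+0+31·11·5=2585 → min 618.
Length 5: P..T: k=1: 0+618+39·31·5=6663; k=2: 2418+308+39·2·5=3116; k=3: 3120+495+39·9·5=5370; k=4: 3474+0+39·11·5=5619 → min 3116.
Optimal order: ((P Q) ((R S) T)) with cost 3116.

3116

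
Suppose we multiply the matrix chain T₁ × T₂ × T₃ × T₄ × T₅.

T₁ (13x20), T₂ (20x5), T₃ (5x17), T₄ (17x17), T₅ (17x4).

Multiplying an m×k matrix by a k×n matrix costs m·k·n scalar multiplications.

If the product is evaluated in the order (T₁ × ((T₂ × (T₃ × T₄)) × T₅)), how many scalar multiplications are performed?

(T₃ × T₄): 5×17 by 17×17 → 5×17, cost 5·17·17 = 1445
(T₂ × (T₃ × T₄)): 20×5 by 5×17 → 20×17, cost 20·5·17 = 1700; cumulative 3145
((T₂ × (T₃ × T₄)) × T₅): 20×17 by 17×4 → 20×4, cost 20·17·4 = 1360; cumulative 4505
(T₁ × ((T₂ × (T₃ × T₄)) × T₅)): 13×20 by 20×4 → 13×4, cost 13·20·4 = 1040; cumulative 5545
Total: 5545 scalar multiplications.

5545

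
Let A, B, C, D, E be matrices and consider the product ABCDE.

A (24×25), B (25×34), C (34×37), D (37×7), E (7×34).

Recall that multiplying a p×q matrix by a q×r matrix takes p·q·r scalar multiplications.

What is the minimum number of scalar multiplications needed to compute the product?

Adjacent pairs: AB = 24·25·34 = 20400; BC = 25·34·37 = 31450; CD = 34·37·7 = 8806; DE = 37·7·34 = 8806.
Length 3: A..C: k=1: 0+31450+24·25·37=53650; k=2: 20400+0+24·34·37=50592 → min 50592 | B..D: k=2: 0+8806+25·34·7=14756; k=3: 31450+0+25·37·7=37925 → min 14756 | C..E: k=3: 0+8806+34·37·34=51578; k=4: 8806+0+34·7·34=16898 → min 16898.
Length 4: A..D: k=1: 0+14756+24·25·7=18956; k=2: 20400+8806+24·34·7=34918; k=3: 50592+0+24·37·7=56808 → min 18956 | B..E: k=2: 0+16898+25·34·34=45798; k=3: 31450+8806+25·37·34=71706; k=4: 14756+0+25·7·34=20706 → min 20706.
Length 5: A..E: k=1: 0+20706+24·25·34=41106; k=2: 20400+16898+24·34·34=65042; k=3: 50592+8806+24·37·34=89590; k=4: 18956+0+24·7·34=24668 → min 24668.
Optimal order: ((A(B(CD)))E) with cost 24668.

24668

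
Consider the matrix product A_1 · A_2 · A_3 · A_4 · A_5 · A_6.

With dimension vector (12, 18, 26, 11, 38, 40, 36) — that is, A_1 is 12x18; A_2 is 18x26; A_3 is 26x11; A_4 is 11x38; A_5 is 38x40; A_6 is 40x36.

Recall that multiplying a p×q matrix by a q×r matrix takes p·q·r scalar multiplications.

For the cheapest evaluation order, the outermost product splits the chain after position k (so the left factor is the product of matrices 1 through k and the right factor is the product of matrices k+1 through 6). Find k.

Adjacent pairs: A_1A_2 = 12·18·26 = 5616; A_2A_3 = 18·26·11 = 5148; A_3A_4 = 26·11·38 = 10868; A_4A_5 = 11·38·40 = 16720; A_5A_6 = 38·40·36 = 54720.
Length 3: A_1..A_3: k=1: 0+5148+12·18·11=7524; k=2: 5616+0+12·26·11=9048 → min 7524 | A_2..A_4: k=2: 0+10868+18·26·38=28652; k=3: 5148+0+18·11·38=12672 → min 12672 | A_3..A_5: k=3: 0+16720+26·11·40=28160; k=4: 10868+0+26·38·40=50388 → min 28160 | A_4..A_6: k=4: 0+54720+11·38·36=69768; k=5: 16720+0+11·40·36=32560 → min 32560.
Length 4: A_1..A_4: k=1: 0+12672+12·18·38=20880; k=2: 5616+10868+12·26·38=28340; k=3: 7524+0+12·11·38=12540 → min 12540 | A_2..A_5: k=2: 0+28160+18·26·40=46880; k=3: 5148+16720+18·11·40=29788; k=4: 12672+0+18·38·40=40032 → min 29788 | A_3..A_6: k=3: 0+32560+26·11·36=42856; k=4: 10868+54720+26·38·36=101156; k=5: 28160+0+26·40·36=65600 → min 42856.
Length 5: A_1..A_5: k=1: 0+29788+12·18·40=38428; k=2: 5616+28160+12·26·40=46256; k=3: 7524+16720+12·11·40=29524; k=4: 12540+0+12·38·40=30780 → min 29524 | A_2..A_6: k=2: 0+42856+18·26·36=59704; k=3: 5148+32560+18·11·36=44836; k=4: 12672+54720+18·38·36=92016; k=5: 29788+0+18·40·36=55708 → min 44836.
Top-level splits: k=1: (A_1..A_1)·(A_2..A_6) → 0+44836+12·18·36 = 52612; k=2: (A_1..A_2)·(A_3..A_6) → 5616+42856+12·26·36 = 59704; k=3: (A_1..A_3)·(A_4..A_6) → 7524+32560+12·11·36 = 44836; k=4: (A_1..A_4)·(A_5..A_6) → 12540+54720+12·38·36 = 83676; k=5: (A_1..A_5)·(A_6..A_6) → 29524+0+12·40·36 = 46804.
Best split is after A_3, i.e. k = 3.

3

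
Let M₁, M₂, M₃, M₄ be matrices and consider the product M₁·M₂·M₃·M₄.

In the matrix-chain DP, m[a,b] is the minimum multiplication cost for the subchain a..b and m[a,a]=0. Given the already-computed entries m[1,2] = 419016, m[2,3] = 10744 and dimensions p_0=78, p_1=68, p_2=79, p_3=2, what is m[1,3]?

m[1,3] = min over k∈[1,2] of m[1,k]+m[k+1,3]+p_{0}·p_k·p_{3}.
k=1: 0 + 10744 + 78·68·2 = 21352; k=2: 419016 + 0 + 78·79·2 = 431340.
Minimum: 21352 at k=1.

21352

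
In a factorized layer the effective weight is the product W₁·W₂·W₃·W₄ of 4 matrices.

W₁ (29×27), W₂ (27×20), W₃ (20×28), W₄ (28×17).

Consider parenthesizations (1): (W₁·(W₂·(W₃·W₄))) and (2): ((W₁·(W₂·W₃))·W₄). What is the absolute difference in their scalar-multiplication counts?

Order (1) = (W₁·(W₂·(W₃·W₄))): (W₃·W₄): 20×28 by 28×17 → 20×17, cost 20·28·17 = 9520; (W₂·(W₃·W₄)): 27×20 by 20×17 → 27×17, cost 27·20·17 = 9180; cumulative 18700; (W₁·(W₂·(W₃·W₄))): 29×27 by 27×17 → 29×17, cost 29·27·17 = 13311; cumulative 32011. Total 32011.
Order (2) = ((W₁·(W₂·W₃))·W₄): (W₂·W₃): 27×20 by 20×28 → 27×28, cost 27·20·28 = 15120; (W₁·(W₂·W₃)): 29×27 by 27×28 → 29×28, cost 29·27·28 = 21924; cumulative 37044; ((W₁·(W₂·W₃))·W₄): 29×28 by 28×17 → 29×17, cost 29·28·17 = 13804; cumulative 50848. Total 50848.
Difference: |32011 − 50848| = 18837.

18837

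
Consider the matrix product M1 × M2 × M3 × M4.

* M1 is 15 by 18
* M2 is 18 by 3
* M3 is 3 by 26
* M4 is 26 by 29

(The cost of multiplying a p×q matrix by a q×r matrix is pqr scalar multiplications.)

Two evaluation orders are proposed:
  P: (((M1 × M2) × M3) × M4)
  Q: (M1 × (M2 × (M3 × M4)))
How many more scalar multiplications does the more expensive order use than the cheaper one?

Order P = (((M1 × M2) × M3) × M4): (M1 × M2): 15×18 by 18×3 → 15×3, cost 15·18·3 = 810; ((M1 × M2) × M3): 15×3 by 3×26 → 15×26, cost 15·3·26 = 1170; cumulative 1980; (((M1 × M2) × M3) × M4): 15×26 by 26×29 → 15×29, cost 15·26·29 = 11310; cumulative 13290. Total 13290.
Order Q = (M1 × (M2 × (M3 × M4))): (M3 × M4): 3×26 by 26×29 → 3×29, cost 3·26·29 = 2262; (M2 × (M3 × M4)): 18×3 by 3×29 → 18×29, cost 18·3·29 = 1566; cumulative 3828; (M1 × (M2 × (M3 × M4))): 15×18 by 18×29 → 15×29, cost 15·18·29 = 7830; cumulative 11658. Total 11658.
Difference: |13290 − 11658| = 1632.

1632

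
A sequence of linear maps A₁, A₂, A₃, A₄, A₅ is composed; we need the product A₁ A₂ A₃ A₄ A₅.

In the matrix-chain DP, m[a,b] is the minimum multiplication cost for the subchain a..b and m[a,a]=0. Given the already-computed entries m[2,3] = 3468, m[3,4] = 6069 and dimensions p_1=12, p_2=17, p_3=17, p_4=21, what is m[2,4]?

m[2,4] = min over k∈[2,3] of m[2,k]+m[k+1,4]+p_{1}·p_k·p_{4}.
k=2: 0 + 6069 + 12·17·21 = 10353; k=3: 3468 + 0 + 12·17·21 = 7752.
Minimum: 7752 at k=3.

7752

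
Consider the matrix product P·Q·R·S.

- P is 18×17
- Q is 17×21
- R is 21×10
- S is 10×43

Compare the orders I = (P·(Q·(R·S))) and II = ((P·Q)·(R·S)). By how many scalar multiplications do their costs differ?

5829

Order I = (P·(Q·(R·S))): (R·S): 21×10 by 10×43 → 21×43, cost 21·10·43 = 9030; (Q·(R·S)): 17×21 by 21×43 → 17×43, cost 17·21·43 = 15351; cumulative 24381; (P·(Q·(R·S))): 18×17 by 17×43 → 18×43, cost 18·17·43 = 13158; cumulative 37539. Total 37539.
Order II = ((P·Q)·(R·S)): (P·Q): 18×17 by 17×21 → 18×21, cost 18·17·21 = 6426; (R·S): 21×10 by 10×43 → 21×43, cost 21·10·43 = 9030; ((P·Q)·(R·S)): 18×21 by 21×43 → 18×43, cost 18·21·43 = 16254; cumulative 31710. Total 31710.
Difference: |37539 − 31710| = 5829.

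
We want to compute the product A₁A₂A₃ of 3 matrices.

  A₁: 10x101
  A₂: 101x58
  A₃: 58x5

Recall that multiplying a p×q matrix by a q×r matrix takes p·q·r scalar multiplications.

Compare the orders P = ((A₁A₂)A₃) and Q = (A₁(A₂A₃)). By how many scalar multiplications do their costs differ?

Order P = ((A₁A₂)A₃): (A₁A₂): 10×101 by 101×58 → 10×58, cost 10·101·58 = 58580; ((A₁A₂)A₃): 10×58 by 58×5 → 10×5, cost 10·58·5 = 2900; cumulative 61480. Total 61480.
Order Q = (A₁(A₂A₃)): (A₂A₃): 101×58 by 58×5 → 101×5, cost 101·58·5 = 29290; (A₁(A₂A₃)): 10×101 by 101×5 → 10×5, cost 10·101·5 = 5050; cumulative 34340. Total 34340.
Difference: |61480 − 34340| = 27140.

27140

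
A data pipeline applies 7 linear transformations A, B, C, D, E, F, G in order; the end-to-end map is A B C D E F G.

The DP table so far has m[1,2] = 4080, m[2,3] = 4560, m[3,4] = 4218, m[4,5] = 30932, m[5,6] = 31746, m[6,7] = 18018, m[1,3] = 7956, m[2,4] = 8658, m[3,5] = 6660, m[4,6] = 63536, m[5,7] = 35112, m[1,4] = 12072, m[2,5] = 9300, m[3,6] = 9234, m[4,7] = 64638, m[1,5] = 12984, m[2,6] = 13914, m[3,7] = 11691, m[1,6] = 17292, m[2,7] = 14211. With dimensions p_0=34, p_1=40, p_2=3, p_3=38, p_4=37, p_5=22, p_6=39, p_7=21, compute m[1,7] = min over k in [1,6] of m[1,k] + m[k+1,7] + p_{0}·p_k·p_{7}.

m[1,7] = min over k∈[1,6] of m[1,k]+m[k+1,7]+p_{0}·p_k·p_{7}.
k=1: 0 + 14211 + 34·40·21 = 42771; k=2: 4080 + 11691 + 34·3·21 = 17913; k=3: 7956 + 64638 + 34·38·21 = 99726; k=4: 12072 + 35112 + 34·37·21 = 73602; k=5: 12984 + 18018 + 34·22·21 = 46710; k=6: 17292 + 0 + 34·39·21 = 45138.
Minimum: 17913 at k=2.

17913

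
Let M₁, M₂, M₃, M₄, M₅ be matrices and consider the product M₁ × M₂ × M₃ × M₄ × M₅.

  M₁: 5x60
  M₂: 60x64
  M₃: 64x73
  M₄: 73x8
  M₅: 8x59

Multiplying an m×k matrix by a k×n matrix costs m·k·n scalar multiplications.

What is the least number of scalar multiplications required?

47840

Adjacent pairs: M₁M₂ = 5·60·64 = 19200; M₂M₃ = 60·64·73 = 280320; M₃M₄ = 64·73·8 = 37376; M₄M₅ = 73·8·59 = 34456.
Length 3: M₁..M₃: k=1: 0+280320+5·60·73=302220; k=2: 19200+0+5·64·73=42560 → min 42560 | M₂..M₄: k=2: 0+37376+60·64·8=68096; k=3: 280320+0+60·73·8=315360 → min 68096 | M₃..M₅: k=3: 0+34456+64·73·59=310104; k=4: 37376+0+64·8·59=67584 → min 67584.
Length 4: M₁..M₄: k=1: 0+68096+5·60·8=70496; k=2: 19200+37376+5·64·8=59136; k=3: 42560+0+5·73·8=45480 → min 45480 | M₂..M₅: k=2: 0+67584+60·64·59=294144; k=3: 280320+34456+60·73·59=573196; k=4: 68096+0+60·8·59=96416 → min 96416.
Length 5: M₁..M₅: k=1: 0+96416+5·60·59=114116; k=2: 19200+67584+5·64·59=105664; k=3: 42560+34456+5·73·59=98551; k=4: 45480+0+5·8·59=47840 → min 47840.
Optimal order: ((((M₁ × M₂) × M₃) × M₄) × M₅) with cost 47840.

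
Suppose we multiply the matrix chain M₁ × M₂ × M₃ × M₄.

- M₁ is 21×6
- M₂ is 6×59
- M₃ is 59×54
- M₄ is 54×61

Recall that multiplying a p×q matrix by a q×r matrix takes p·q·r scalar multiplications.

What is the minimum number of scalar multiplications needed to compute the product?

46566

Adjacent pairs: M₁M₂ = 21·6·59 = 7434; M₂M₃ = 6·59·54 = 19116; M₃M₄ = 59·54·61 = 194346.
Length 3: M₁..M₃: k=1: 0+19116+21·6·54=25920; k=2: 7434+0+21·59·54=74340 → min 25920 | M₂..M₄: k=2: 0+194346+6·59·61=215940; k=3: 19116+0+6·54·61=38880 → min 38880.
Length 4: M₁..M₄: k=1: 0+38880+21·6·61=46566; k=2: 7434+194346+21·59·61=277359; k=3: 25920+0+21·54·61=95094 → min 46566.
Optimal order: (M₁ × ((M₂ × M₃) × M₄)) with cost 46566.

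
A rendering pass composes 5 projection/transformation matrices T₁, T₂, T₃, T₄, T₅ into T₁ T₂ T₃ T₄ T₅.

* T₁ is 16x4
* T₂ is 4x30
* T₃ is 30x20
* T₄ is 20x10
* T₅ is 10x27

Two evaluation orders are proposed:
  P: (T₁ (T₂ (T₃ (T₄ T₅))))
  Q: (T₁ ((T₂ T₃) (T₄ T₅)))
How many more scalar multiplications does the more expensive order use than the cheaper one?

14880

Order P = (T₁ (T₂ (T₃ (T₄ T₅)))): (T₄ T₅): 20×10 by 10×27 → 20×27, cost 20·10·27 = 5400; (T₃ (T₄ T₅)): 30×20 by 20×27 → 30×27, cost 30·20·27 = 16200; cumulative 21600; (T₂ (T₃ (T₄ T₅))): 4×30 by 30×27 → 4×27, cost 4·30·27 = 3240; cumulative 24840; (T₁ (T₂ (T₃ (T₄ T₅)))): 16×4 by 4×27 → 16×27, cost 16·4·27 = 1728; cumulative 26568. Total 26568.
Order Q = (T₁ ((T₂ T₃) (T₄ T₅))): (T₂ T₃): 4×30 by 30×20 → 4×20, cost 4·30·20 = 2400; (T₄ T₅): 20×10 by 10×27 → 20×27, cost 20·10·27 = 5400; ((T₂ T₃) (T₄ T₅)): 4×20 by 20×27 → 4×27, cost 4·20·27 = 2160; cumulative 9960; (T₁ ((T₂ T₃) (T₄ T₅))): 16×4 by 4×27 → 16×27, cost 16·4·27 = 1728; cumulative 11688. Total 11688.
Difference: |26568 − 11688| = 14880.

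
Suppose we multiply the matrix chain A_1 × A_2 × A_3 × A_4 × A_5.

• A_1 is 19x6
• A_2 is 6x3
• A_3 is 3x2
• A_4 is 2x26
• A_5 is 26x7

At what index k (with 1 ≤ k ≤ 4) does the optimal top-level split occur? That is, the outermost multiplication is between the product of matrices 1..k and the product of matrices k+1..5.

Adjacent pairs: A_1A_2 = 19·6·3 = 342; A_2A_3 = 6·3·2 = 36; A_3A_4 = 3·2·26 = 156; A_4A_5 = 2·26·7 = 364.
Length 3: A_1..A_3: k=1: 0+36+19·6·2=264; k=2: 342+0+19·3·2=456 → min 264 | A_2..A_4: k=2: 0+156+6·3·26=624; k=3: 36+0+6·2·26=348 → min 348 | A_3..A_5: k=3: 0+364+3·2·7=406; k=4: 156+0+3·26·7=702 → min 406.
Length 4: A_1..A_4: k=1: 0+348+19·6·26=3312; k=2: 342+156+19·3·26=1980; k=3: 264+0+19·2·26=1252 → min 1252 | A_2..A_5: k=2: 0+406+6·3·7=532; k=3: 36+364+6·2·7=484; k=4: 348+0+6·26·7=1440 → min 484.
Top-level splits: k=1: (A_1..A_1)·(A_2..A_5) → 0+484+19·6·7 = 1282; k=2: (A_1..A_2)·(A_3..A_5) → 342+406+19·3·7 = 1147; k=3: (A_1..A_3)·(A_4..A_5) → 264+364+19·2·7 = 894; k=4: (A_1..A_4)·(A_5..A_5) → 1252+0+19·26·7 = 4710.
Best split is after A_3, i.e. k = 3.

3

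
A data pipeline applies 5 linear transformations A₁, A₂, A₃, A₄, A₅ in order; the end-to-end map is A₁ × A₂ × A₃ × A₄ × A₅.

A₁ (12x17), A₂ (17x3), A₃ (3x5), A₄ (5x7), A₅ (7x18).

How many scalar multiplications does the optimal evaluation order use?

Adjacent pairs: A₁A₂ = 12·17·3 = 612; A₂A₃ = 17·3·5 = 255; A₃A₄ = 3·5·7 = 105; A₄A₅ = 5·7·18 = 630.
Length 3: A₁..A₃: k=1: 0+255+12·17·5=1275; k=2: 612+0+12·3·5=792 → min 792 | A₂..A₄: k=2: 0+105+17·3·7=462; k=3: 255+0+17·5·7=850 → min 462 | A₃..A₅: k=3: 0+630+3·5·18=900; k=4: 105+0+3·7·18=483 → min 483.
Length 4: A₁..A₄: k=1: 0+462+12·17·7=1890; k=2: 612+105+12·3·7=969; k=3: 792+0+12·5·7=1212 → min 969 | A₂..A₅: k=2: 0+483+17·3·18=1401; k=3: 255+630+17·5·18=2415; k=4: 462+0+17·7·18=2604 → min 1401.
Length 5: A₁..A₅: k=1: 0+1401+12·17·18=5073; k=2: 612+483+12·3·18=1743; k=3: 792+630+12·5·18=2502; k=4: 969+0+12·7·18=2481 → min 1743.
Optimal order: ((A₁ × A₂) × ((A₃ × A₄) × A₅)) with cost 1743.

1743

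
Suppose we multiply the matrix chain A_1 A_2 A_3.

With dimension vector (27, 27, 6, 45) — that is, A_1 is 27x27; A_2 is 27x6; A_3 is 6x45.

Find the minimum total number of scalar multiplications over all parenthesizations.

11664

Order (A_1 (A_2 A_3)): (A_2 A_3): 27×6 by 6×45 → 27×45, cost 27·6·45 = 7290; (A_1 (A_2 A_3)): 27×27 by 27×45 → 27×45, cost 27·27·45 = 32805; cumulative 40095. Total 40095.
Order ((A_1 A_2) A_3): (A_1 A_2): 27×27 by 27×6 → 27×6, cost 27·27·6 = 4374; ((A_1 A_2) A_3): 27×6 by 6×45 → 27×45, cost 27·6·45 = 7290; cumulative 11664. Total 11664.
Minimum: 11664.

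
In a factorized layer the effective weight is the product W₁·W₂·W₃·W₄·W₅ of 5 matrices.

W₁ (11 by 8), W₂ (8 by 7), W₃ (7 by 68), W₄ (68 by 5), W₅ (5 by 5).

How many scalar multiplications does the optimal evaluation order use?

Adjacent pairs: W₁W₂ = 11·8·7 = 616; W₂W₃ = 8·7·68 = 3808; W₃W₄ = 7·68·5 = 2380; W₄W₅ = 68·5·5 = 1700.
Length 3: W₁..W₃: k=1: 0+3808+11·8·68=9792; k=2: 616+0+11·7·68=5852 → min 5852 | W₂..W₄: k=2: 0+2380+8·7·5=2660; k=3: 3808+0+8·68·5=6528 → min 2660 | W₃..W₅: k=3: 0+1700+7·68·5=4080; k=4: 2380+0+7·5·5=2555 → min 2555.
Length 4: W₁..W₄: k=1: 0+2660+11·8·5=3100; k=2: 616+2380+11·7·5=3381; k=3: 5852+0+11·68·5=9592 → min 3100 | W₂..W₅: k=2: 0+2555+8·7·5=2835; k=3: 3808+1700+8·68·5=8228; k=4: 2660+0+8·5·5=2860 → min 2835.
Length 5: W₁..W₅: k=1: 0+2835+11·8·5=3275; k=2: 616+2555+11·7·5=3556; k=3: 5852+1700+11·68·5=11292; k=4: 3100+0+11·5·5=3375 → min 3275.
Optimal order: (W₁·(W₂·((W₃·W₄)·W₅))) with cost 3275.

3275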